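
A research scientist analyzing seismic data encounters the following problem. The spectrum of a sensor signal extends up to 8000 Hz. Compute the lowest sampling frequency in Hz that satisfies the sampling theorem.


The Nyquist rate is twice the maximum frequency component.
fs_min = 2 * fmax
      = 2 * 8000
      = 16000 Hz

16000


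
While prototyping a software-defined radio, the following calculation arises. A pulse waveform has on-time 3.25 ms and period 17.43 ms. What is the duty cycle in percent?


Duty cycle as a percentage:
DC = (t_on / T) * 100
   = (3.25 / 17.43) * 100
   = 0.18646 * 100
   = 18.65 %

18.65 %


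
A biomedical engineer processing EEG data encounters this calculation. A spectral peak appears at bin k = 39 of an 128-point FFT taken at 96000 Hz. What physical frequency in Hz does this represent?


Frequency of DFT bin k:
f_k = k * fs / N
    = 39 * 96000 / 128
    = 3744000 / 128
    = 29250.0 Hz

29250.0 Hz


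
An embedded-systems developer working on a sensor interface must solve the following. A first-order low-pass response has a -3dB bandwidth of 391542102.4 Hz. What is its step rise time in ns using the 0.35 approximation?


Rise time from bandwidth relationship:
tr = 0.35 / BW
   = 0.35 / 391542102.4
   = 8.939013145e-10 s
   = 0.8939 ns

0.8939 ns


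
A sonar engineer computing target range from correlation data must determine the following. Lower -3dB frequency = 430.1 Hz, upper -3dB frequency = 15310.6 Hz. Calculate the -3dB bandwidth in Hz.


Bandwidth is the difference of -3dB frequencies:
BW = f_high - f_low
   = 15310.6 - 430.1
   = 14880.5 Hz

14880.5 Hz


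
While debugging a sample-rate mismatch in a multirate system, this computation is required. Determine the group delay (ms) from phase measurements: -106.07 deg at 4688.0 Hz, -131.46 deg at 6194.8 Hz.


Group delay from phase difference:
tau = -d(phi)/d(omega)
d(phi) = -25.39 deg = -0.443139 rad
d(omega) = 2*pi*(6194.8 - 4688.0) = 9467.5036 rad/s
tau = -(-0.443139) / 9467.5036
    = 0.0468 ms

0.0468 ms


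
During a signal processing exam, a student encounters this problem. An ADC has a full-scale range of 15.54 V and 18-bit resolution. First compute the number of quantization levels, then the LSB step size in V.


Step 1 — number of quantization levels:
L = 2^N = 2^18 = 262144

Step 2 — LSB step size:
delta = Vfs / L
      = 15.54 / 262144
      = 5.928e-05 V

Levels = 262144; step size = 5.928e-05 V


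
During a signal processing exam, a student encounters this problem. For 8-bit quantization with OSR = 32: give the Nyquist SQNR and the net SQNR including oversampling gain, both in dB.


Step 1 — baseline SQNR at Nyquist:
SQNR_base = 6.02*N + 1.76
          = 6.02*8 + 1.76
          = 49.92 dB

Step 2 — oversampling processing gain:
G = 10*log10(OSR) = 10*log10(32) = 15.05 dB

Step 3 — total:
SQNR_total = 49.92 + 15.05 = 64.97 dB

Base SQNR = 49.92 dB; oversampled SQNR = 64.97 dB


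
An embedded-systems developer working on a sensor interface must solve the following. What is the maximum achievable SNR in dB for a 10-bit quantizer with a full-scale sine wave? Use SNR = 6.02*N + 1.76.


Theoretical SNR for a full-scale sinusoid:
SNR = 6.02 * N + 1.76
    = 6.02 * 10 + 1.76
    = 60.2 + 1.76
    = 61.96 dB

61.96 dB


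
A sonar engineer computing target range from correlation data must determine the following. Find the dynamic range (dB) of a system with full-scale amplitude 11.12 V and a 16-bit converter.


Dynamic range from full-scale to LSB:
V_min = V_max / 2^bits = 11.12 / 2^16
DR = 20 * log10(V_max / V_min)
   = 20 * log10(2^16)
   = 20 * 16 * log10(2)
   = 96.33 dB

96.33 dB


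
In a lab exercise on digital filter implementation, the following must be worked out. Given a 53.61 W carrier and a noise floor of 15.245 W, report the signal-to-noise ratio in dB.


SNR in decibels:
SNR = 10 * log10(Ps / Pn)
    = 10 * log10(53.61 / 15.245)
    = 10 * log10(3.5166)
    = 10 * 0.5461
    = 5.46 dB

5.46 dB


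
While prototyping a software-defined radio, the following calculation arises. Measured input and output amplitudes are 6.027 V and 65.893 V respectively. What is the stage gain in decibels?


Voltage gain in dB:
G = 20 * log10(Vout / Vin)
  = 20 * log10(65.893 / 6.027)
  = 20 * log10(10.932968)
  = 20 * 1.038738
  = 20.77 dB

20.77 dB


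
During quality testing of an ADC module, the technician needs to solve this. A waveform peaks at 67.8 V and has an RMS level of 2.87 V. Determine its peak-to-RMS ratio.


Crest factor is the ratio of peak to RMS:
CF = V_peak / V_rms
   = 67.8 / 2.87
   = 23.6237

23.6237


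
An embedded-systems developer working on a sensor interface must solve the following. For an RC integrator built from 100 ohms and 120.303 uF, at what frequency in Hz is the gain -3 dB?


Cutoff frequency of a first-order RC filter:
fc = 1 / (2 * pi * R * C)
C = 120.303 uF = 0.000120303 F
fc = 1 / (2 * pi * 100 * 0.000120303)
   = 1 / 0.075588604200963
   = 13.229507 Hz

13.229507 Hz


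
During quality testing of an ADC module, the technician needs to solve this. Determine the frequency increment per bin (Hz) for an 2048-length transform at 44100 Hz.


DFT frequency resolution:
df = fs / N
   = 44100 / 2048
   = 21.5332 Hz

21.5332 Hz


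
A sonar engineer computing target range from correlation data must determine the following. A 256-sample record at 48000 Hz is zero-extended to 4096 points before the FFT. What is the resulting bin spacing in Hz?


Frequency resolution after zero-padding:
N_padded = 256 * 16 = 4096
df = fs / N_padded
   = 48000 / 4096
   = 11.7188 Hz

11.7188 Hz


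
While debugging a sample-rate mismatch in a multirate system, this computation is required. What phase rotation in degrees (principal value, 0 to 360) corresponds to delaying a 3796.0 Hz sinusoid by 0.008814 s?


Phase shift from frequency and time delay:
phi = 360 * f * t_delay
    = 360 * 3796.0 * 0.008814
    = 12044.86 degrees
    mod 360 = 164.86 degrees

164.86 degrees


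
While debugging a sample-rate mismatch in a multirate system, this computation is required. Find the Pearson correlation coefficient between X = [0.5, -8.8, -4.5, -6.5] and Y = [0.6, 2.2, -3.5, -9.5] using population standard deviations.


Pearson correlation coefficient (population):
r = cov(X,Y) / (std(X) * std(Y))
Mean X = -4.825, Mean Y = -2.55
Cov(X,Y) = 2.30625
Std(X) = 3.430288, Std(Y) = 4.519126
r = 0.1488

0.1488


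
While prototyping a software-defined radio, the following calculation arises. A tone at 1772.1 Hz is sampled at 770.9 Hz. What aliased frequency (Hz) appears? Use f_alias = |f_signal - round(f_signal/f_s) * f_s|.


Compute the nearest integer multiple of fs to the signal:
n = round(1772.1 / 770.9) = 2
f_alias = |1772.1 - 2 * 770.9|
        = |1772.1 - 1541.8|
        = 230.3 Hz

230.3


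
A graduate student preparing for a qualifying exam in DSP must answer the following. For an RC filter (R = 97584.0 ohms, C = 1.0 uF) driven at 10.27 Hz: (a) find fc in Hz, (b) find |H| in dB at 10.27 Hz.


Step 1 — cutoff frequency:
fc = 1 / (2*pi*R*C)
C = 1.0 uF = 1e-06 F
fc = 1 / (2*pi*97584.0*1e-06)
   = 1.63095 Hz

Step 2 — magnitude at f = 10.27 Hz:
|H(f)| = 1 / sqrt(1 + (f/fc)^2)
f/fc = 10.27 / 1.63095 = 6.296943
|H| = 1 / sqrt(1 + 39.651491) = 0.1568418
|H|_dB = 20*log10(0.1568418) = -16.09 dB

fc = 1.63095 Hz; |H(10.27 Hz)| = -16.09 dB


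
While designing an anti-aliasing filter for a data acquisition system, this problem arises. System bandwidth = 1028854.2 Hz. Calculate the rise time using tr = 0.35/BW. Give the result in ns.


Rise time from bandwidth relationship:
tr = 0.35 / BW
   = 0.35 / 1028854.2
   = 3.401842555e-07 s
   = 340.1843 ns

340.1843 ns


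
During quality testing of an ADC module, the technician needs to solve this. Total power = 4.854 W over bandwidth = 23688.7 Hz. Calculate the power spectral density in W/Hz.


Power spectral density:
PSD = P / BW
    = 4.854 / 23688.7
    = 0.00020491 W/Hz

0.00020491 W/Hz


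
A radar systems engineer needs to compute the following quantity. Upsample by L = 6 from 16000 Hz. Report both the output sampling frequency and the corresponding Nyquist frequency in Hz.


Step 1 — output sample rate after interpolation by L:
fs_out = L * fs_in = 6 * 16000 = 96000 Hz

Step 2 — Nyquist frequency of the output stream:
f_Nyq = fs_out / 2 = 96000 / 2 = 48000.0 Hz

fs_out = 96000 Hz; f_Nyquist = 48000.0 Hz


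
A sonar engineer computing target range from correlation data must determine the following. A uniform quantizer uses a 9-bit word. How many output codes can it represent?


Number of quantization levels = 2^N
= 2^9
= 512

512


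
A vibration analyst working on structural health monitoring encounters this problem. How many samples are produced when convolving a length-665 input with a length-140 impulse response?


Linear convolution output length:
L = N + M - 1
  = 665 + 140 - 1
  = 804 samples

804


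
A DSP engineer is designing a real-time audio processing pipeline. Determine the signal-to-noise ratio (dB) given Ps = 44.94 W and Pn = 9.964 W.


SNR in decibels:
SNR = 10 * log10(Ps / Pn)
    = 10 * log10(44.94 / 9.964)
    = 10 * log10(4.5102)
    = 10 * 0.6542
    = 6.54 dB

6.54 dB


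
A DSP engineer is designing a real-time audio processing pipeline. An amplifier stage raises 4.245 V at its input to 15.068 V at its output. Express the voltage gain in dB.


Voltage gain in dB:
G = 20 * log10(Vout / Vin)
  = 20 * log10(15.068 / 4.245)
  = 20 * log10(3.549588)
  = 20 * 0.550178
  = 11.0 dB

11.0 dB


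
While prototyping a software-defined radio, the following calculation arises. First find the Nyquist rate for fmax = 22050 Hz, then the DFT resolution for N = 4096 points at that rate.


Step 1 — Nyquist sampling rate:
fs = 2 * fmax = 2 * 22050 = 44100 Hz

Step 2 — DFT bin spacing:
df = fs / N = 44100 / 4096 = 10.7666 Hz

10.7666 Hz


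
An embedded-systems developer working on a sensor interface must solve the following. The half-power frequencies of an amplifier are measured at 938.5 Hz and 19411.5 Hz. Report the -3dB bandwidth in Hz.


Bandwidth is the difference of -3dB frequencies:
BW = f_high - f_low
   = 19411.5 - 938.5
   = 18473.0 Hz

18473.0 Hz


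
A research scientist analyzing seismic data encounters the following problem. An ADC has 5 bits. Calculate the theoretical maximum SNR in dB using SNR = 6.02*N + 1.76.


Theoretical SNR for a full-scale sinusoid:
SNR = 6.02 * N + 1.76
    = 6.02 * 5 + 1.76
    = 30.1 + 1.76
    = 31.86 dB

31.86 dB


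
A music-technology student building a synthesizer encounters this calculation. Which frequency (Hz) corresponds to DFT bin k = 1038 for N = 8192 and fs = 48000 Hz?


Frequency of DFT bin k:
f_k = k * fs / N
    = 1038 * 48000 / 8192
    = 49824000 / 8192
    = 6082.031 Hz

6082.031 Hz


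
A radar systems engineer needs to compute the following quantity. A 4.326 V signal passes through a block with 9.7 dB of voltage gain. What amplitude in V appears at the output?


Output voltage from dB gain:
V_out = V_in * 10^(gain_dB / 20)
      = 4.326 * 10^(9.7 / 20)
      = 4.326 * 3.054921
      = 13.2156 V

13.2156 V


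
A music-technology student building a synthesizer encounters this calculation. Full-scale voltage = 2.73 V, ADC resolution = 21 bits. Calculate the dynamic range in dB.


Dynamic range from full-scale to LSB:
V_min = V_max / 2^bits = 2.73 / 2^21
DR = 20 * log10(V_max / V_min)
   = 20 * log10(2^21)
   = 20 * 21 * log10(2)
   = 126.43 dB

126.43 dB


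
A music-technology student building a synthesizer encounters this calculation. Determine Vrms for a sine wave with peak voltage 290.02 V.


RMS voltage for a sinusoidal waveform:
V_rms = V_peak / sqrt(2)
      = 290.02 / 1.414214
      = 205.075 V

205.075 V


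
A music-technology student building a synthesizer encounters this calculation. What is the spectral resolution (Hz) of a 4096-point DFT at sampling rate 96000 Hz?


DFT frequency resolution:
df = fs / N
   = 96000 / 4096
   = 23.4375 Hz

23.4375 Hz


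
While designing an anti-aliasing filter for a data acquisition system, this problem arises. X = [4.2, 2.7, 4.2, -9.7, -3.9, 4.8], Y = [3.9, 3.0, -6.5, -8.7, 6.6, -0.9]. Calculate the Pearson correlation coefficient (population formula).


Pearson correlation coefficient (population):
r = cov(X,Y) / (std(X) * std(Y))
Mean X = 0.3833, Mean Y = -0.4333
Cov(X,Y) = 8.751111
Std(X) = 5.385603, Std(Y) = 5.558677
r = 0.2923

0.2923


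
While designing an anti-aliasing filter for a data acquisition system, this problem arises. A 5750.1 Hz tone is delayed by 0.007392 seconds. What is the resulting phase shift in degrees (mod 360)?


Phase shift from frequency and time delay:
phi = 360 * f * t_delay
    = 360 * 5750.1 * 0.007392
    = 15301.71 degrees
    mod 360 = 181.71 degrees

181.71 degrees


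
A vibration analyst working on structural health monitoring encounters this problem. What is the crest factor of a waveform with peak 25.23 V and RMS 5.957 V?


Crest factor is the ratio of peak to RMS:
CF = V_peak / V_rms
   = 25.23 / 5.957
   = 4.2354

4.2354


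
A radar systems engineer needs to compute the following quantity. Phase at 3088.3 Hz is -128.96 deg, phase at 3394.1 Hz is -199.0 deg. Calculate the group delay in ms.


Group delay from phase difference:
tau = -d(phi)/d(omega)
d(phi) = -70.04 deg = -1.222429 rad
d(omega) = 2*pi*(3394.1 - 3088.3) = 1921.3981 rad/s
tau = -(-1.222429) / 1921.3981
    = 0.6362 ms

0.6362 ms


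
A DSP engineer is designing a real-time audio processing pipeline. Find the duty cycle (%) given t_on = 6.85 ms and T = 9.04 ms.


Duty cycle as a percentage:
DC = (t_on / T) * 100
   = (6.85 / 9.04) * 100
   = 0.757743 * 100
   = 75.77 %

75.77 %


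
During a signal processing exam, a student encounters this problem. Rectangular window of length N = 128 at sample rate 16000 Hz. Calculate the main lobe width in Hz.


Main lobe width for a rectangular window:
Width = 2 * fs / N
      = 2 * 16000 / 128
      = 32000 / 128
      = 250.0 Hz

250.0 Hz


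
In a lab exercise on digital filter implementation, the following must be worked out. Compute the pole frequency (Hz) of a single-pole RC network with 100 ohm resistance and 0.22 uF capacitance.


Cutoff frequency of a first-order RC filter:
fc = 1 / (2 * pi * R * C)
C = 0.22 uF = 2.2e-07 F
fc = 1 / (2 * pi * 100 * 2.2e-07)
   = 1 / 0.00013823007675795
   = 7234.315595 Hz

7234.315595 Hz


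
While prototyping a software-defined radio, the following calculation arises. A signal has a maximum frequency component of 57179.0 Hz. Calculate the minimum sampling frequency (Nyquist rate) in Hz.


The Nyquist rate is twice the maximum frequency component.
fs_min = 2 * fmax
      = 2 * 57179.0
      = 114358.0 Hz

114358.0


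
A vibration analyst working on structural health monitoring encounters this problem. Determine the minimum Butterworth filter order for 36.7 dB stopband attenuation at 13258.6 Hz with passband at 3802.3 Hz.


Butterworth filter order formula:
n = log10(10^(A/10) - 1) / (2 * log10(f_stop/f_pass))
10^(36.7/10) - 1 = 4676.3514
f_stop/f_pass = 13258.6 / 3802.3 = 3.487
n = 3.3827 -> ceil = 4

4


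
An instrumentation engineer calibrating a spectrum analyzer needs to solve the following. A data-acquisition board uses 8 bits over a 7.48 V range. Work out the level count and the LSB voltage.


Step 1 — number of quantization levels:
L = 2^N = 2^8 = 256

Step 2 — LSB step size:
delta = Vfs / L
      = 7.48 / 256
      = 0.02921875 V

Levels = 256; step size = 0.02921875 V


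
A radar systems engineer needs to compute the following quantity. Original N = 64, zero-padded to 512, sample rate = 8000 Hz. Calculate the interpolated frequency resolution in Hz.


Frequency resolution after zero-padding:
N_padded = 64 * 8 = 512
df = fs / N_padded
   = 8000 / 512
   = 15.625 Hz

15.625 Hz


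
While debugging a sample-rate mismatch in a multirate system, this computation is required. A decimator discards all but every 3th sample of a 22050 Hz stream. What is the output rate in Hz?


Decimation reduces the sample rate:
fs_out = fs_in / M
       = 22050 / 3
       = 7350.0 Hz

7350.0 Hz


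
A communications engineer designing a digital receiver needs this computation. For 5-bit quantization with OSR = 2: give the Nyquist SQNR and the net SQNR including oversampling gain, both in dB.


Step 1 — baseline SQNR at Nyquist:
SQNR_base = 6.02*N + 1.76
          = 6.02*5 + 1.76
          = 31.86 dB

Step 2 — oversampling processing gain:
G = 10*log10(OSR) = 10*log10(2) = 3.01 dB

Step 3 — total:
SQNR_total = 31.86 + 3.01 = 34.87 dB

Base SQNR = 31.86 dB; oversampled SQNR = 34.87 dB


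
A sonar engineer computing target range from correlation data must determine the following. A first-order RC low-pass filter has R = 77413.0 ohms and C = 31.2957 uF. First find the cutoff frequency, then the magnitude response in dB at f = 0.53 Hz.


Step 1 — cutoff frequency:
fc = 1 / (2*pi*R*C)
C = 31.2957 uF = 3.12957e-05 F
fc = 1 / (2*pi*77413.0*3.12957e-05)
   = 0.0656934 Hz

Step 2 — magnitude at f = 0.53 Hz:
|H(f)| = 1 / sqrt(1 + (f/fc)^2)
f/fc = 0.53 / 0.0656934 = 8.067782
|H| = 1 / sqrt(1 + 65.089106) = 0.1230085
|H|_dB = 20*log10(0.1230085) = -18.2 dB

fc = 0.0656934 Hz; |H(0.53 Hz)| = -18.2 dB


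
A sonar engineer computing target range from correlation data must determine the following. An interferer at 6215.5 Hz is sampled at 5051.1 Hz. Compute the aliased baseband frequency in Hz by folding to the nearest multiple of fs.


Compute the nearest integer multiple of fs to the signal:
n = round(6215.5 / 5051.1) = 1
f_alias = |6215.5 - 1 * 5051.1|
        = |6215.5 - 5051.1|
        = 1164.4 Hz

1164.4


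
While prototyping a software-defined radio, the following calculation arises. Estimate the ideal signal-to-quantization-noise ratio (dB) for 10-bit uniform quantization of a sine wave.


Theoretical SNR for a full-scale sinusoid:
SNR = 6.02 * N + 1.76
    = 6.02 * 10 + 1.76
    = 60.2 + 1.76
    = 61.96 dB

61.96 dB


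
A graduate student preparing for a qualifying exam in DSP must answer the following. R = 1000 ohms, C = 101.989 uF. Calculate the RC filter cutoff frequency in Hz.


Cutoff frequency of a first-order RC filter:
fc = 1 / (2 * pi * R * C)
C = 101.989 uF = 0.000101989 F
fc = 1 / (2 * pi * 1000 * 0.000101989)
   = 1 / 0.64081578629394
   = 1.560511 Hz

1.560511 Hz


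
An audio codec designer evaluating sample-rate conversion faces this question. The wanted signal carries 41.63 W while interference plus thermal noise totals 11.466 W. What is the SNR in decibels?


SNR in decibels:
SNR = 10 * log10(Ps / Pn)
    = 10 * log10(41.63 / 11.466)
    = 10 * log10(3.6307)
    = 10 * 0.56
    = 5.6 dB

5.6 dB


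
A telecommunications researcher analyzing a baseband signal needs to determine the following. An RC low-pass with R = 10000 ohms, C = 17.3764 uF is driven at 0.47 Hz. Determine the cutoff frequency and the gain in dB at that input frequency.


Step 1 — cutoff frequency:
fc = 1 / (2*pi*R*C)
C = 17.3764 uF = 1.73764e-05 F
fc = 1 / (2*pi*10000*1.73764e-05)
   = 0.915926 Hz

Step 2 — magnitude at f = 0.47 Hz:
|H(f)| = 1 / sqrt(1 + (f/fc)^2)
f/fc = 0.47 / 0.915926 = 0.513142
|H| = 1 / sqrt(1 + 0.263315) = 0.8897012
|H|_dB = 20*log10(0.8897012) = -1.02 dB

fc = 0.915926 Hz; |H(0.47 Hz)| = -1.02 dB


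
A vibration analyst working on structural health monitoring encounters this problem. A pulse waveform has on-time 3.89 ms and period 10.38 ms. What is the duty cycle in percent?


Duty cycle as a percentage:
DC = (t_on / T) * 100
   = (3.89 / 10.38) * 100
   = 0.374759 * 100
   = 37.48 %

37.48 %


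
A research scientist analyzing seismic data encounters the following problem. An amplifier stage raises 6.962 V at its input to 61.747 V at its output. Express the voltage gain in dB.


Voltage gain in dB:
G = 20 * log10(Vout / Vin)
  = 20 * log10(61.747 / 6.962)
  = 20 * log10(8.869147)
  = 20 * 0.947882
  = 18.96 dB

18.96 dB


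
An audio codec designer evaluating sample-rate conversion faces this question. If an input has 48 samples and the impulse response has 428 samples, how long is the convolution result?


Linear convolution output length:
L = N + M - 1
  = 48 + 428 - 1
  = 475 samples

475


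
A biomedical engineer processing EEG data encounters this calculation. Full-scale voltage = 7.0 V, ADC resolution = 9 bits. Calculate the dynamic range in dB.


Dynamic range from full-scale to LSB:
V_min = V_max / 2^bits = 7.0 / 2^9
DR = 20 * log10(V_max / V_min)
   = 20 * log10(2^9)
   = 20 * 9 * log10(2)
   = 54.19 dB

54.19 dB


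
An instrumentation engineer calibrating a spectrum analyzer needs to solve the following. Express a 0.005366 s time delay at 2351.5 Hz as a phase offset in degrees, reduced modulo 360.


Phase shift from frequency and time delay:
phi = 360 * f * t_delay
    = 360 * 2351.5 * 0.005366
    = 4542.53 degrees
    mod 360 = 222.53 degrees

222.53 degrees


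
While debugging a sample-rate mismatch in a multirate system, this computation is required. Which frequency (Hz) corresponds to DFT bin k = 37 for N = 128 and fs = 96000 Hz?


Frequency of DFT bin k:
f_k = k * fs / N
    = 37 * 96000 / 128
    = 3552000 / 128
    = 27750.0 Hz

27750.0 Hz


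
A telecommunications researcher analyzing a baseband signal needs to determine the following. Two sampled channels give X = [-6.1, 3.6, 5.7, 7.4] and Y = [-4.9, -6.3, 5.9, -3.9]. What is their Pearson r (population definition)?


Pearson correlation coefficient (population):
r = cov(X,Y) / (std(X) * std(Y))
Mean X = 2.65, Mean Y = -2.3
Cov(X,Y) = 9.09
Std(X) = 5.228049, Std(Y) = 4.810405
r = 0.3614

0.3614


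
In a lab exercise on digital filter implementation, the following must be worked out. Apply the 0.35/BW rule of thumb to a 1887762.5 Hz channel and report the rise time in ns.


Rise time from bandwidth relationship:
tr = 0.35 / BW
   = 0.35 / 1887762.5
   = 1.854046788e-07 s
   = 185.4047 ns

185.4047 ns


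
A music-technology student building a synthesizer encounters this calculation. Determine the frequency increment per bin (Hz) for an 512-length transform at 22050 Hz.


DFT frequency resolution:
df = fs / N
   = 22050 / 512
   = 43.0664 Hz

43.0664 Hz


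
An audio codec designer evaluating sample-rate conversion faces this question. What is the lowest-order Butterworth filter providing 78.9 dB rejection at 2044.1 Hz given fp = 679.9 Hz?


Butterworth filter order formula:
n = log10(10^(A/10) - 1) / (2 * log10(f_stop/f_pass))
10^(78.9/10) - 1 = 77624710.6629
f_stop/f_pass = 2044.1 / 679.9 = 3.0065
n = 8.2522 -> ceil = 9

9


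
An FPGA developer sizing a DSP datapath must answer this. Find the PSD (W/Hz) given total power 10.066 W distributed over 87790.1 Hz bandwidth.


Power spectral density:
PSD = P / BW
    = 10.066 / 87790.1
    = 0.00011466 W/Hz

0.00011466 W/Hz


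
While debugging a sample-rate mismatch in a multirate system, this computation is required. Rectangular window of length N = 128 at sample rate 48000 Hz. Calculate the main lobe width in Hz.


Main lobe width for a rectangular window:
Width = 2 * fs / N
      = 2 * 48000 / 128
      = 96000 / 128
      = 750.0 Hz

750.0 Hz


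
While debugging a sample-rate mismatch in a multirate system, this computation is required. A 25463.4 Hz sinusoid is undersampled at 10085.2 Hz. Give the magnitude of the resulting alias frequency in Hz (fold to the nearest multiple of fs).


Compute the nearest integer multiple of fs to the signal:
n = round(25463.4 / 10085.2) = 3
f_alias = |25463.4 - 3 * 10085.2|
        = |25463.4 - 30255.6|
        = 4792.2 Hz

4792.2


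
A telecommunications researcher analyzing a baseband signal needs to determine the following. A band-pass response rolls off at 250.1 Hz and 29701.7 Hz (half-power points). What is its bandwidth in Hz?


Bandwidth is the difference of -3dB frequencies:
BW = f_high - f_low
   = 29701.7 - 250.1
   = 29451.6 Hz

29451.6 Hz


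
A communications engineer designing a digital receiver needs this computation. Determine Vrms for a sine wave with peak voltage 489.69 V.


RMS voltage for a sinusoidal waveform:
V_rms = V_peak / sqrt(2)
      = 489.69 / 1.414214
      = 346.263 V

346.263 V


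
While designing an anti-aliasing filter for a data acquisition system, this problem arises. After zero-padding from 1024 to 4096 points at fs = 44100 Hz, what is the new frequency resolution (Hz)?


Frequency resolution after zero-padding:
N_padded = 1024 * 4 = 4096
df = fs / N_padded
   = 44100 / 4096
   = 10.7666 Hz

10.7666 Hz


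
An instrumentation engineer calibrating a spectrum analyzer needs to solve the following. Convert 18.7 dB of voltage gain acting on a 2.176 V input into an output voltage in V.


Output voltage from dB gain:
V_out = V_in * 10^(gain_dB / 20)
      = 2.176 * 10^(18.7 / 20)
      = 2.176 * 8.609938
      = 18.7352 V

18.7352 V


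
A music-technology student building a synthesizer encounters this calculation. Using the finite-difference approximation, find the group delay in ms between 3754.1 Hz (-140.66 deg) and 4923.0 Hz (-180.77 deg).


Group delay from phase difference:
tau = -d(phi)/d(omega)
d(phi) = -40.11 deg = -0.700052 rad
d(omega) = 2*pi*(4923.0 - 3754.1) = 7344.4153 rad/s
tau = -(-0.700052) / 7344.4153
    = 0.0953 ms

0.0953 ms


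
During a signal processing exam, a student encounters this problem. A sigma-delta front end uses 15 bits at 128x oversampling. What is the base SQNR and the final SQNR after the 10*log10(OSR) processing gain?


Step 1 — baseline SQNR at Nyquist:
SQNR_base = 6.02*N + 1.76
          = 6.02*15 + 1.76
          = 92.06 dB

Step 2 — oversampling processing gain:
G = 10*log10(OSR) = 10*log10(128) = 21.07 dB

Step 3 — total:
SQNR_total = 92.06 + 21.07 = 113.13 dB

Base SQNR = 92.06 dB; oversampled SQNR = 113.13 dB


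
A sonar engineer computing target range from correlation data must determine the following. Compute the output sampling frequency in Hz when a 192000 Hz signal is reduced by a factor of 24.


Decimation reduces the sample rate:
fs_out = fs_in / M
       = 192000 / 24
       = 8000.0 Hz

8000.0 Hz


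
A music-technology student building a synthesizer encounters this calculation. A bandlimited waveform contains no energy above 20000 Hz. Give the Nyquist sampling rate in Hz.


The Nyquist rate is twice the maximum frequency component.
fs_min = 2 * fmax
      = 2 * 20000
      = 40000 Hz

40000


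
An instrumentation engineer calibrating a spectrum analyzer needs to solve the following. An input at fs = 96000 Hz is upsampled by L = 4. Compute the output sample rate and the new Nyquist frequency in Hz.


Step 1 — output sample rate after interpolation by L:
fs_out = L * fs_in = 4 * 96000 = 384000 Hz

Step 2 — Nyquist frequency of the output stream:
f_Nyq = fs_out / 2 = 384000 / 2 = 192000.0 Hz

fs_out = 384000 Hz; f_Nyquist = 192000.0 Hz


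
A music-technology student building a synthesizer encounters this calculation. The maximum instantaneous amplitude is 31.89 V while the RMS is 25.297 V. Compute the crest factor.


Crest factor is the ratio of peak to RMS:
CF = V_peak / V_rms
   = 31.89 / 25.297
   = 1.2606

1.2606


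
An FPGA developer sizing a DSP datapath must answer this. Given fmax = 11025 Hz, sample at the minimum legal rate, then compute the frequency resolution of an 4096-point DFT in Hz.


Step 1 — Nyquist sampling rate:
fs = 2 * fmax = 2 * 11025 = 22050 Hz

Step 2 — DFT bin spacing:
df = fs / N = 22050 / 4096 = 5.3833 Hz

5.3833 Hz


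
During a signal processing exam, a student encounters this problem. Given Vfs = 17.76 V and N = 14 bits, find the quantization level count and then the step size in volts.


Step 1 — number of quantization levels:
L = 2^N = 2^14 = 16384

Step 2 — LSB step size:
delta = Vfs / L
      = 17.76 / 16384
      = 0.00108398 V

Levels = 16384; step size = 0.00108398 V


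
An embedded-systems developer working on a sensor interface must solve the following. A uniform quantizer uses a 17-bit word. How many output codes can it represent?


Number of quantization levels = 2^N
= 2^17
= 131072

131072


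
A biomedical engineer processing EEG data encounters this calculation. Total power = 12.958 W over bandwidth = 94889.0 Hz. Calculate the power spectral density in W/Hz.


Power spectral density:
PSD = P / BW
    = 12.958 / 94889.0
    = 0.00013656 W/Hz

0.00013656 W/Hz


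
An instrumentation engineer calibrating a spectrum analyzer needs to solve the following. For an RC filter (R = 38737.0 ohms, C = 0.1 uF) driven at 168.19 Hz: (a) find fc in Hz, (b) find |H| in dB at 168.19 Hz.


Step 1 — cutoff frequency:
fc = 1 / (2*pi*R*C)
C = 0.1 uF = 1e-07 F
fc = 1 / (2*pi*38737.0*1e-07)
   = 41.086 Hz

Step 2 — magnitude at f = 168.19 Hz:
|H(f)| = 1 / sqrt(1 + (f/fc)^2)
f/fc = 168.19 / 41.086 = 4.093609
|H| = 1 / sqrt(1 + 16.757635) = 0.2373053
|H|_dB = 20*log10(0.2373053) = -12.49 dB

fc = 41.086 Hz; |H(168.19 Hz)| = -12.49 dB


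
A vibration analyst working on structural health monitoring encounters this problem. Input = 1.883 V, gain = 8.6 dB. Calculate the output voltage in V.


Output voltage from dB gain:
V_out = V_in * 10^(gain_dB / 20)
      = 1.883 * 10^(8.6 / 20)
      = 1.883 * 2.691535
      = 5.0682 V

5.0682 V


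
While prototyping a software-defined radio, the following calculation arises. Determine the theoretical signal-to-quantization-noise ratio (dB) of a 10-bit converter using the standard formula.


Theoretical SNR for a full-scale sinusoid:
SNR = 6.02 * N + 1.76
    = 6.02 * 10 + 1.76
    = 60.2 + 1.76
    = 61.96 dB

61.96 dB


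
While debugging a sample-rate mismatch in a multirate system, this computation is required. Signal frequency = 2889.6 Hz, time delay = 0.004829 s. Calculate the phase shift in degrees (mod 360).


Phase shift from frequency and time delay:
phi = 360 * f * t_delay
    = 360 * 2889.6 * 0.004829
    = 5023.4 degrees
    mod 360 = 343.4 degrees

343.4 degrees


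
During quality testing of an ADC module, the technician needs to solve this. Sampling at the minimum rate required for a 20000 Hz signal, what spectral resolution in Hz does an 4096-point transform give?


Step 1 — Nyquist sampling rate:
fs = 2 * fmax = 2 * 20000 = 40000 Hz

Step 2 — DFT bin spacing:
df = fs / N = 40000 / 4096 = 9.7656 Hz

9.7656 Hz


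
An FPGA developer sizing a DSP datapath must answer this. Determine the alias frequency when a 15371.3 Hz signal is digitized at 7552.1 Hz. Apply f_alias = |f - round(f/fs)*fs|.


Compute the nearest integer multiple of fs to the signal:
n = round(15371.3 / 7552.1) = 2
f_alias = |15371.3 - 2 * 7552.1|
        = |15371.3 - 15104.2|
        = 267.1 Hz

267.1


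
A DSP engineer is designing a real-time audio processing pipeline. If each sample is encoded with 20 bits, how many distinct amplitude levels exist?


Number of quantization levels = 2^N
= 2^20
= 1048576

1048576


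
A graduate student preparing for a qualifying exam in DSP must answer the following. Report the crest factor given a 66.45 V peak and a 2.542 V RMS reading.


Crest factor is the ratio of peak to RMS:
CF = V_peak / V_rms
   = 66.45 / 2.542
   = 26.1408

26.1408


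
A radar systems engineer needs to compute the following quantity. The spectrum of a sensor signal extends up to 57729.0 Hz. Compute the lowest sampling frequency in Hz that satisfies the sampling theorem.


The Nyquist rate is twice the maximum frequency component.
fs_min = 2 * fmax
      = 2 * 57729.0
      = 115458.0 Hz

115458.0


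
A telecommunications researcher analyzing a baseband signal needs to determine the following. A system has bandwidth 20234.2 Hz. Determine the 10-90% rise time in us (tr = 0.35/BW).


Rise time from bandwidth relationship:
tr = 0.35 / BW
   = 0.35 / 20234.2
   = 1.72974469e-05 s
   = 17.2974 us

17.2974 us


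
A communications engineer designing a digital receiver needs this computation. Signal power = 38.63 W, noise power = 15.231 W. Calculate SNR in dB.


SNR in decibels:
SNR = 10 * log10(Ps / Pn)
    = 10 * log10(38.63 / 15.231)
    = 10 * log10(2.5363)
    = 10 * 0.4042
    = 4.04 dB

4.04 dB


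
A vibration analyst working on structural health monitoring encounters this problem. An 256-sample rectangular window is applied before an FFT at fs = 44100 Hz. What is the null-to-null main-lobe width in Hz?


Main lobe width for a rectangular window:
Width = 2 * fs / N
      = 2 * 44100 / 256
      = 88200 / 256
      = 344.531 Hz

344.531 Hz


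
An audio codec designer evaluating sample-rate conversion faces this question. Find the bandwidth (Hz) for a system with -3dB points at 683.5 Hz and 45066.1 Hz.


Bandwidth is the difference of -3dB frequencies:
BW = f_high - f_low
   = 45066.1 - 683.5
   = 44382.6 Hz

44382.6 Hz


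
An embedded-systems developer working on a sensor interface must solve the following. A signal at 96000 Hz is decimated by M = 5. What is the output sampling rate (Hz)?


Decimation reduces the sample rate:
fs_out = fs_in / M
       = 96000 / 5
       = 19200.0 Hz

19200.0 Hz


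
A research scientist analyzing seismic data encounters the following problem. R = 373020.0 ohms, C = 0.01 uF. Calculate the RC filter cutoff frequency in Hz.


Cutoff frequency of a first-order RC filter:
fc = 1 / (2 * pi * R * C)
C = 0.01 uF = 1e-08 F
fc = 1 / (2 * pi * 373020.0 * 1e-08)
   = 1 / 0.023437537832841
   = 42.666598 Hz

42.666598 Hz


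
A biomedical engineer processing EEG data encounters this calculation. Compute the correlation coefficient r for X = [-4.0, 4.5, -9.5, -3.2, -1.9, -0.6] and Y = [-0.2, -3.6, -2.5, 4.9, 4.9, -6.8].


Pearson correlation coefficient (population):
r = cov(X,Y) / (std(X) * std(Y))
Mean X = -2.45, Mean Y = -0.55
Cov(X,Y) = -3.440833
Std(X) = 4.17722, Std(Y) = 4.314607
r = -0.1909

-0.1909


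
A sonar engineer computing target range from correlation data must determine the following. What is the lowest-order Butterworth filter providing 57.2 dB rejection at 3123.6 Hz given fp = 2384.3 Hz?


Butterworth filter order formula:
n = log10(10^(A/10) - 1) / (2 * log10(f_stop/f_pass))
10^(57.2/10) - 1 = 524806.4602
f_stop/f_pass = 3123.6 / 2384.3 = 1.3101
n = 24.3831 -> ceil = 25

25


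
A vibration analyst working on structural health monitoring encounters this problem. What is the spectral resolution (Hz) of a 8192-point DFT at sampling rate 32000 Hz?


DFT frequency resolution:
df = fs / N
   = 32000 / 8192
   = 3.9062 Hz

3.9062 Hz


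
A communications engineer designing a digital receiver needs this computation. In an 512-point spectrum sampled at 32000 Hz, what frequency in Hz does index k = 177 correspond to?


Frequency of DFT bin k:
f_k = k * fs / N
    = 177 * 32000 / 512
    = 5664000 / 512
    = 11062.5 Hz

11062.5 Hz


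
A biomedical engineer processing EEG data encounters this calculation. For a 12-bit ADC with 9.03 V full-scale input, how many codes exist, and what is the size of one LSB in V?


Step 1 — number of quantization levels:
L = 2^N = 2^12 = 4096

Step 2 — LSB step size:
delta = Vfs / L
      = 9.03 / 4096
      = 0.00220459 V

Levels = 4096; step size = 0.00220459 V


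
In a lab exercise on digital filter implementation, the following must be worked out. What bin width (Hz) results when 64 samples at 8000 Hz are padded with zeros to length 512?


Frequency resolution after zero-padding:
N_padded = 64 * 8 = 512
df = fs / N_padded
   = 8000 / 512
   = 15.625 Hz

15.625 Hz


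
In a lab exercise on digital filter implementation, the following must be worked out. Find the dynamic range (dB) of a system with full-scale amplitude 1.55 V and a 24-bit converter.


Dynamic range from full-scale to LSB:
V_min = V_max / 2^bits = 1.55 / 2^24
DR = 20 * log10(V_max / V_min)
   = 20 * log10(2^24)
   = 20 * 24 * log10(2)
   = 144.49 dB

144.49 dB


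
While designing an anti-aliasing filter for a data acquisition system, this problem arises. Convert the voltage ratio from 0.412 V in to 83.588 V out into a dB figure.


Voltage gain in dB:
G = 20 * log10(Vout / Vin)
  = 20 * log10(83.588 / 0.412)
  = 20 * log10(202.883495)
  = 20 * 2.307247
  = 46.14 dB

46.14 dB


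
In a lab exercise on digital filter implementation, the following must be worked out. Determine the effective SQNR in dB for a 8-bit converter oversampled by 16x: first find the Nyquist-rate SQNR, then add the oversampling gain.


Step 1 — baseline SQNR at Nyquist:
SQNR_base = 6.02*N + 1.76
          = 6.02*8 + 1.76
          = 49.92 dB

Step 2 — oversampling processing gain:
G = 10*log10(OSR) = 10*log10(16) = 12.04 dB

Step 3 — total:
SQNR_total = 49.92 + 12.04 = 61.96 dB

Base SQNR = 49.92 dB; oversampled SQNR = 61.96 dB


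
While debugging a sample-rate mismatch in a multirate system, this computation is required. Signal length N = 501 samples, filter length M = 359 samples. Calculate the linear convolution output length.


Linear convolution output length:
L = N + M - 1
  = 501 + 359 - 1
  = 859 samples

859


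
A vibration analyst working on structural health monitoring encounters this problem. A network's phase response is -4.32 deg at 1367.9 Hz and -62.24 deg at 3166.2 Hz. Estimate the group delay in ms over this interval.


Group delay from phase difference:
tau = -d(phi)/d(omega)
d(phi) = -57.92 deg = -1.010895 rad
d(omega) = 2*pi*(3166.2 - 1367.9) = 11299.0521 rad/s
tau = -(-1.010895) / 11299.0521
    = 0.0895 ms

0.0895 ms


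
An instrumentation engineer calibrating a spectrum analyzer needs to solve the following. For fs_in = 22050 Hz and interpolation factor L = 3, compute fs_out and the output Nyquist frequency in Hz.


Step 1 — output sample rate after interpolation by L:
fs_out = L * fs_in = 3 * 22050 = 66150 Hz

Step 2 — Nyquist frequency of the output stream:
f_Nyq = fs_out / 2 = 66150 / 2 = 33075.0 Hz

fs_out = 66150 Hz; f_Nyquist = 33075.0 Hz


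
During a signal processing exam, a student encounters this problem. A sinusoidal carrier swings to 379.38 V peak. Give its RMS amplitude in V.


RMS voltage for a sinusoidal waveform:
V_rms = V_peak / sqrt(2)
      = 379.38 / 1.414214
      = 268.262 V

268.262 V


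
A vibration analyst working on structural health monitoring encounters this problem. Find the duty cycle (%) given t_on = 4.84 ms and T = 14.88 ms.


Duty cycle as a percentage:
DC = (t_on / T) * 100
   = (4.84 / 14.88) * 100
   = 0.325269 * 100
   = 32.53 %

32.53 %


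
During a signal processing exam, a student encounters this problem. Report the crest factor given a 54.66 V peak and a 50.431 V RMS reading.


Crest factor is the ratio of peak to RMS:
CF = V_peak / V_rms
   = 54.66 / 50.431
   = 1.0839

1.0839


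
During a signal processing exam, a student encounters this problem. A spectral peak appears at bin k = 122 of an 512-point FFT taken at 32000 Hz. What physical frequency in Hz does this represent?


Frequency of DFT bin k:
f_k = k * fs / N
    = 122 * 32000 / 512
    = 3904000 / 512
    = 7625.0 Hz

7625.0 Hz


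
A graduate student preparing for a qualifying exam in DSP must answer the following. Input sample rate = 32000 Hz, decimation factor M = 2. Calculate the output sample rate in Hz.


Decimation reduces the sample rate:
fs_out = fs_in / M
       = 32000 / 2
       = 16000.0 Hz

16000.0 Hz


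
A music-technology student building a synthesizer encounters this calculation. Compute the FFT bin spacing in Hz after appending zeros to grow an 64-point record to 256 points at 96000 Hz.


Frequency resolution after zero-padding:
N_padded = 64 * 4 = 256
df = fs / N_padded
   = 96000 / 256
   = 375.0 Hz

375.0 Hz
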